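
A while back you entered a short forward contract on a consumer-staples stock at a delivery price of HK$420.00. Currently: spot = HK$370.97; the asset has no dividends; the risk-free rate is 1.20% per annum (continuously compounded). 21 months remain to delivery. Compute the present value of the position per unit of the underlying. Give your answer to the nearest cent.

Current fair forward for the remaining 21 months: F = S·e^(r·T), r = 0.0120
F = 370.97 · e^(0.0120 × 21/12) = 370.97 × 1.021222 = 378.8427
Value of long forward = (F − K)·e^(−rT) = (378.8427 − 420.00) · e^(−0.0120·21/12)
= -41.1573 × 0.979219 = -40.30
Short position value = −(long value) = HK$40.30

HK$40.30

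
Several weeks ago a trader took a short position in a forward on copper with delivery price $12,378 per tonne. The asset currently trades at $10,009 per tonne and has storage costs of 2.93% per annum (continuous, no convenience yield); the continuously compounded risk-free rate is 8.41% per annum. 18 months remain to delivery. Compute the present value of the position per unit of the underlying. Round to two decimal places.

$452.29 per tonne

Current fair forward for the remaining 18 months: F = S·e^((r + u)·T), (r + u) = 0.0841 + 0.0293 = 0.1134
F = 10009 · e^(0.1134 × 18/12) = 10009 × 1.18542339 = 11864.9027
Value of long forward = (F − K)·e^(−rT) = (11864.9027 − 12378) · e^(−0.0841·18/12)
= -513.0973 × 0.88148261 = -452.29
Short position value = −(long value) = $452.29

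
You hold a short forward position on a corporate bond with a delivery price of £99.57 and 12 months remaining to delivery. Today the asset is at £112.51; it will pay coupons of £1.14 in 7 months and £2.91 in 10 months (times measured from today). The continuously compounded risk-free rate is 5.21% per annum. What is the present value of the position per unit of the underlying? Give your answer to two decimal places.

PV(remaining coupons) I = 1.14·e^(−0.0521·7/12) + 2.91·e^(−0.0521·10/12) = 3.8922
Current forward F = (S − I)·e^(rT) = (112.51 − 3.8922)·e^(0.0521·12/12) = 108.6178 × 1.053481 = 114.4268
Value (long) = (F − K)·e^(−rT) = (114.4268 − 99.57) × 0.949234 = 14.1026
Short position value = −(long value) = -£14.10

-£14.10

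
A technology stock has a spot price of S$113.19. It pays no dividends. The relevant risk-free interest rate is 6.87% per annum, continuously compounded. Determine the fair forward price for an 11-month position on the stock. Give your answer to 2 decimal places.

F = S·e^(rT) = 113.19 · e^(0.0687 × 11/12)
= 113.19 · e^0.062975 = 113.19 × 1.065000
F = S$120.55

S$120.55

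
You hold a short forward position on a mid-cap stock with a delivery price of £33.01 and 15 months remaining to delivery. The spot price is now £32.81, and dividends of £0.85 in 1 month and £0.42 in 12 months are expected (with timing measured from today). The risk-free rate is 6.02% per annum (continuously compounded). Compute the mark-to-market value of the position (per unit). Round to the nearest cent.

PV(remaining dividends) I = 0.85·e^(−0.0602·1/12) + 0.42·e^(−0.0602·12/12) = 1.2412
Current forward F = (S − I)·e^(rT) = (32.81 − 1.2412)·e^(0.0602·15/12) = 31.5688 × 1.078154 = 34.0360
Value (long) = (F − K)·e^(−rT) = (34.0360 − 33.01) × 0.927512 = 0.9516
Short position value = −(long value) = -£0.95

-£0.95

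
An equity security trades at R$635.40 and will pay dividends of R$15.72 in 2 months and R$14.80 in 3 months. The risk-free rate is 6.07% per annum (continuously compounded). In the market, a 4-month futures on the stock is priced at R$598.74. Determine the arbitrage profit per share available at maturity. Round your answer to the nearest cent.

R$18.89 per share

PV(dividends) I = 15.72·e^(−0.0607·2/12) + 14.80·e^(−0.0607·3/12) = 30.1389
Fair futures F* = (S − I)·e^(rT) = (635.40 − 30.1389)·e^0.020233 = 605.2611 × 1.020439 = 617.6320
Market R$598.74 < fair 617.6320: forward underpriced → reverse cash-and-carry (short the stock, invest proceeds at r, pay the dividends, go long the forward).
Profit at T = |F_mkt − F*| = |598.74 − 617.6320| = R$18.89 per share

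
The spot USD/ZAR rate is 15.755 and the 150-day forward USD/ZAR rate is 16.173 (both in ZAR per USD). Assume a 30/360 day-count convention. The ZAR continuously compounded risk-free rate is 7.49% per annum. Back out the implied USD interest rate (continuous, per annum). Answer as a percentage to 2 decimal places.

1.21%

F = S·e^((r_ZAR − r_USD)T) ⇒ r_USD = r_ZAR − ln(F/S)/T
ln(16.173/15.755) = 0.026185; /(150/360) = 0.062844
r_USD = 0.0749 − 0.062844 = 0.012056
r_USD = 1.21%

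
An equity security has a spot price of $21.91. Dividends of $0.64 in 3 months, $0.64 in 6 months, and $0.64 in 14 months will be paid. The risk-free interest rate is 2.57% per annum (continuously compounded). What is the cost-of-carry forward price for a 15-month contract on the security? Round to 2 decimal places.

$20.67

PV(dividends) I = 0.64·e^(−0.0257·3/12) + 0.64·e^(−0.0257·6/12) + 0.64·e^(−0.0257·14/12)
I = 0.6359 + 0.6318 + 0.6211 = 1.8888
F = (S − I)·e^(rT) = (21.91 − 1.8888) · e^(0.0257·15/12)
= 20.0212 · e^0.032125 = 20.0212 × 1.032647 = $20.67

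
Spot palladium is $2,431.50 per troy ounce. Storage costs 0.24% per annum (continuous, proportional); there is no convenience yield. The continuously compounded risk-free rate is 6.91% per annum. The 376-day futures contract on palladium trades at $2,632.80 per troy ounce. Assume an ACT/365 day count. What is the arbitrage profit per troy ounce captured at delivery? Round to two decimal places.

$15.45 per troy ounce

Fair futures: F* = S·e^(carry·T), with carry = (r + u) = 0.0691 + 0.0024 = 0.0715
F* = 2431.50 · e^(0.0715 × 376/365) = 2431.50 · e^0.07365479 = 2431.50 × 1.07643515 = $2617.3521
Market $2632.80 > fair $2617.3521: forward overpriced → cash-and-carry (buy spot, short the forward).
At maturity, profit = |F_mkt − F*| = |2632.80 − 2617.3521| = $15.45 per troy ounce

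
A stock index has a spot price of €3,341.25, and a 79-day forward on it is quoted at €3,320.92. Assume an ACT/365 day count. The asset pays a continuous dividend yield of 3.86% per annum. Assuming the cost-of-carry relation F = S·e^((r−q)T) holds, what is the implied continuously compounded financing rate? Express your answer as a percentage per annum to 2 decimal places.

From F = S·e^((r−q)T): (r − q) = ln(F/S)/T
ln(3320.92/3341.25) = ln(0.993915) = -0.006104
(r − q) = -0.006104 / (79/365) = -0.028202
r = ln(F/S)/T + q = -0.028202 + 0.0386 = 0.010398
r = 1.04%

1.04%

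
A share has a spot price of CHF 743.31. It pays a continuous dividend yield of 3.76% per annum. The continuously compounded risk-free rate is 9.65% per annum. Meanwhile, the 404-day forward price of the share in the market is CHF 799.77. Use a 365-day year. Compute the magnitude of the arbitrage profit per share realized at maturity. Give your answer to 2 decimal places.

CHF 6.39 per share

Fair forward: F* = S·e^(carry·T), with carry = (r − q) = 0.0965 − 0.0376 = 0.0589
F* = 743.31 · e^(0.0589 × 404/365) = 743.31 · e^0.065193 = 743.31 × 1.067365 = CHF 793.3831
Market CHF 799.77 > fair CHF 793.3831: forward overpriced → cash-and-carry (buy spot, short the forward).
At maturity, profit = |F_mkt − F*| = |799.77 − 793.3831| = CHF 6.39 per share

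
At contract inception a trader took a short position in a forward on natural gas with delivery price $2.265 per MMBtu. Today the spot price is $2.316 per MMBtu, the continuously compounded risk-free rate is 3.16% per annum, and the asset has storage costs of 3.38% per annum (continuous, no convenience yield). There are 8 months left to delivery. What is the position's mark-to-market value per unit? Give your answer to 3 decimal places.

-$0.151 per MMBtu

Current fair forward for the remaining 8 months: F = S·e^((r + u)·T), (r + u) = 0.0316 + 0.0338 = 0.0654
F = 2.316 · e^(0.0654 × 8/12) = 2.316 × 1.044564 = 2.4192
Value of long forward = (F − K)·e^(−rT) = (2.4192 − 2.265) · e^(−0.0316·8/12)
= 0.1542 × 0.979154 = 0.151
Short position value = −(long value) = -$0.151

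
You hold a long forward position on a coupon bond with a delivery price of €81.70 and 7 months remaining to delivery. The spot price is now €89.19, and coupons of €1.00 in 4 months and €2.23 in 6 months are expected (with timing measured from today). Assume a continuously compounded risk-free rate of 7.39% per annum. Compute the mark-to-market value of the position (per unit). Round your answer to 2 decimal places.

PV(remaining coupons) I = 1.00·e^(−0.0739·4/12) + 2.23·e^(−0.0739·6/12) = 3.1248
Current forward F = (S − I)·e^(rT) = (89.19 − 3.1248)·e^(0.0739·7/12) = 86.0652 × 1.044051 = 89.8565
Value (long) = (F − K)·e^(−rT) = (89.8565 − 81.70) × 0.957808 = 7.8124
Value = €7.81

€7.81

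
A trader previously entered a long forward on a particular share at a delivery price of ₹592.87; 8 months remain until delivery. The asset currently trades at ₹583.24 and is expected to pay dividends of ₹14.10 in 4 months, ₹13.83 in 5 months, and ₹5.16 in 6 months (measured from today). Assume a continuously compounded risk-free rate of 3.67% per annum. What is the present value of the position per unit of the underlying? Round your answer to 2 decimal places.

-₹27.92

PV(remaining dividends) I = 14.10·e^(−0.0367·4/12) + 13.83·e^(−0.0367·5/12) + 5.16·e^(−0.0367·6/12) = 32.6149
Current forward F = (S − I)·e^(rT) = (583.24 − 32.6149)·e^(0.0367·8/12) = 550.6251 × 1.024768 = 564.2630
Value (long) = (F − K)·e^(−rT) = (564.2630 − 592.87) × 0.975830 = -27.9156
Value = -₹27.92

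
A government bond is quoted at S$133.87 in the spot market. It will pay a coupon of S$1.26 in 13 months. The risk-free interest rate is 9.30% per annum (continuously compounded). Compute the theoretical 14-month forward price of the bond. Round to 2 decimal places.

PV(coupons) I = 1.26·e^(−0.0930·13/12)
I = 1.1392
F = (S − I)·e^(rT) = (133.87 − 1.1392) · e^(0.0930·14/12)
= 132.7308 · e^0.108500 = 132.7308 × 1.114605 = S$147.94

S$147.94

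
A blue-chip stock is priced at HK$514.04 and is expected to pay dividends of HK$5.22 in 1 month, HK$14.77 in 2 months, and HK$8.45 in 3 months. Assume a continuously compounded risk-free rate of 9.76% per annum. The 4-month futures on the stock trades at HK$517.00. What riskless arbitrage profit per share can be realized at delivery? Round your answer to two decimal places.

HK$14.84 per share

PV(dividends) I = 5.22·e^(−0.0976·1/12) + 14.77·e^(−0.0976·2/12) + 8.45·e^(−0.0976·3/12) = 27.9557
Fair futures F* = (S − I)·e^(rT) = (514.04 − 27.9557)·e^0.032533 = 486.0843 × 1.033068 = 502.1581
Market HK$517.00 > fair 502.1581: forward overpriced → cash-and-carry (borrow at r, buy the stock and collect the dividends, short the forward).
Profit at T = |F_mkt − F*| = |517.00 − 502.1581| = HK$14.84 per share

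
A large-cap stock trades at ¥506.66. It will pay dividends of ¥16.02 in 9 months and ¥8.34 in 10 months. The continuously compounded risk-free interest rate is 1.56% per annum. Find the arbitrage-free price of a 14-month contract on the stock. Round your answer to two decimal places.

¥491.46

PV(dividends) I = 16.02·e^(−0.0156·9/12) + 8.34·e^(−0.0156·10/12)
I = 15.8337 + 8.2323 = 24.0660
F = (S − I)·e^(rT) = (506.66 − 24.0660) · e^(0.0156·14/12)
= 482.5940 · e^0.018200 = 482.5940 × 1.018367 = ¥491.46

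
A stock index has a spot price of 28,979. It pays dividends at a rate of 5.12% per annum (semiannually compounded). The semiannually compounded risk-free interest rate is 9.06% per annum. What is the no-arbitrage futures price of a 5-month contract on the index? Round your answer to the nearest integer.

F = S · (1+r/2)^(2T) / (1+q/2)^(2T)
= 28979 × 1.037610 / 1.021288 = 28979 × 1.015982
F = 29,442

29,442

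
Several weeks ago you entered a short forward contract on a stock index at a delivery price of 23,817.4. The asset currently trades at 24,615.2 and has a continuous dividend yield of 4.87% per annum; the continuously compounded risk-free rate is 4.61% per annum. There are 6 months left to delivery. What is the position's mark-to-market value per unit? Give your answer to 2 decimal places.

-748.37

Current fair forward for the remaining 6 months: F = S·e^((r − q)·T), (r − q) = 0.0461 − 0.0487 = -0.0026
F = 24615.2 · e^(-0.0026 × 6/12) = 24615.2 × 0.99870084 = 24583.2209
Value of long forward = (F − K)·e^(−rT) = (24583.2209 − 23817.4) · e^(−0.0461·6/12)
= 765.8209 × 0.97721362 = 748.37
Short position value = −(long value) = -748.37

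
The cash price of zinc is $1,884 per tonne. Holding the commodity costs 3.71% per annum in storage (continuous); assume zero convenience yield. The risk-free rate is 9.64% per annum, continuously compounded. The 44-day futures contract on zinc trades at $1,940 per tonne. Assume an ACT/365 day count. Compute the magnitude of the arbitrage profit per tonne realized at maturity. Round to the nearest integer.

Fair futures: F* = S·e^(carry·T), with carry = (r + u) = 0.0964 + 0.0371 = 0.1335
F* = 1884 · e^(0.1335 × 44/365) = 1884 · e^0.016093 = 1884 × 1.016223 = $1914.5641
Market $1940 > fair $1914.5641: forward overpriced → cash-and-carry (buy spot, short the forward).
At maturity, profit = |F_mkt − F*| = |1940 − 1914.5641| = $25 per tonne

$25 per tonne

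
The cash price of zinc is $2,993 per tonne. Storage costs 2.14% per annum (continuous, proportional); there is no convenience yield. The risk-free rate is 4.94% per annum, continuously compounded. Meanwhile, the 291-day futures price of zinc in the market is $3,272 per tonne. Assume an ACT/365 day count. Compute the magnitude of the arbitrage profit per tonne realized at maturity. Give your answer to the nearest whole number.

Fair futures: F* = S·e^(carry·T), with carry = (r + u) = 0.0494 + 0.0214 = 0.0708
F* = 2993 · e^(0.0708 × 291/365) = 2993 · e^0.056446 = 2993 × 1.058069 = $3166.8005
Market $3272 > fair $3166.8005: forward overpriced → cash-and-carry (buy spot, short the forward).
At maturity, profit = |F_mkt − F*| = |3272 − 3166.8005| = $105 per tonne

$105 per tonne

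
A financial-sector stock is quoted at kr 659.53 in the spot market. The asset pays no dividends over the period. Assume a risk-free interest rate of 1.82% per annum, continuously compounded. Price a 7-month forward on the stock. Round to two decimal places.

F = S·e^(rT) = 659.53 · e^(0.0182 × 7/12)
= 659.53 · e^0.010617 = 659.53 × 1.010674
F = kr 666.57

kr 666.57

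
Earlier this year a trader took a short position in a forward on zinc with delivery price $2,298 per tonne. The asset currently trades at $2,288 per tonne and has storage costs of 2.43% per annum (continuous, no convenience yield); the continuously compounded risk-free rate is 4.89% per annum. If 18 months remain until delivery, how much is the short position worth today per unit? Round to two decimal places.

-$237.46 per tonne

Current fair forward for the remaining 18 months: F = S·e^((r + u)·T), (r + u) = 0.0489 + 0.0243 = 0.0732
F = 2288 · e^(0.0732 × 18/12) = 2288 × 1.11605484 = 2553.5335
Value of long forward = (F − K)·e^(−rT) = (2553.5335 − 2298) · e^(−0.0489·18/12)
= 255.5335 × 0.92927553 = 237.46
Short position value = −(long value) = -$237.46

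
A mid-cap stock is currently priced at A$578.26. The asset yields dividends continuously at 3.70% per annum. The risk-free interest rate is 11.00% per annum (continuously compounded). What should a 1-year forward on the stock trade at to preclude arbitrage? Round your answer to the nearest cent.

F = S·e^((r − q)T) = 578.26 · e^((0.1100 − 0.0370) × 1)
= 578.26 · e^0.073000 = 578.26 × 1.075731
F = A$622.05

A$622.05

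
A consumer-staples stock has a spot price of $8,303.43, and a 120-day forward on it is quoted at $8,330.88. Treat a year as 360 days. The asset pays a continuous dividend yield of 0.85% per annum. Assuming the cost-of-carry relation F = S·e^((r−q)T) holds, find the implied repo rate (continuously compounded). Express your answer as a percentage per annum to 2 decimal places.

From F = S·e^((r−q)T): (r − q) = ln(F/S)/T
ln(8330.88/8303.43) = ln(1.003306) = 0.003301
(r − q) = 0.003301 / (120/360) = 0.009903
r = ln(F/S)/T + q = 0.009903 + 0.0085 = 0.018403
r = 1.84%

1.84%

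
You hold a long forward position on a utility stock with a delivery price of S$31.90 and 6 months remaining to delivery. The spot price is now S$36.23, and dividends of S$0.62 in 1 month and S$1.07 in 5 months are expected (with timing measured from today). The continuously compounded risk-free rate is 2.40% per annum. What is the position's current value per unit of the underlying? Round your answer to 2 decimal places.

S$3.03

PV(remaining dividends) I = 0.62·e^(−0.0240·1/12) + 1.07·e^(−0.0240·5/12) = 1.6781
Current forward F = (S − I)·e^(rT) = (36.23 − 1.6781)·e^(0.0240·6/12) = 34.5519 × 1.012072 = 34.9690
Value (long) = (F − K)·e^(−rT) = (34.9690 − 31.90) × 0.988072 = 3.0324
Value = S$3.03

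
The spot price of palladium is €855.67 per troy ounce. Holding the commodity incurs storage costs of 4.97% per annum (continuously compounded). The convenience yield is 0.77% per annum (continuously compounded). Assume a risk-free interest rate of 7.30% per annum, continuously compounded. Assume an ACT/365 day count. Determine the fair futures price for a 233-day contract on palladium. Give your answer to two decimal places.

€920.85 per troy ounce

Net carry = r + u − y = 0.0730 + 0.0497 − 0.0077 = 0.1150
F = S·e^((r+u−y)T) = 855.67 · e^(0.1150 × 233/365) = 855.67 · e^0.073411
= 855.67 × 1.076173 = €920.85 per troy ounce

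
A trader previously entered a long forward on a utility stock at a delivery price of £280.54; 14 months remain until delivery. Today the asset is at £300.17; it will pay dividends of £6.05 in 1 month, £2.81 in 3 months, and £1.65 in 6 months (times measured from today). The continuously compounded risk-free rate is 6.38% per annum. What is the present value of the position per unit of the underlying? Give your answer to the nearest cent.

£29.37

PV(remaining dividends) I = 6.05·e^(−0.0638·1/12) + 2.81·e^(−0.0638·3/12) + 1.65·e^(−0.0638·6/12) = 10.3817
Current forward F = (S − I)·e^(rT) = (300.17 − 10.3817)·e^(0.0638·14/12) = 289.7883 × 1.077274 = 312.1814
Value (long) = (F − K)·e^(−rT) = (312.1814 − 280.54) × 0.928269 = 29.3717
Value = £29.37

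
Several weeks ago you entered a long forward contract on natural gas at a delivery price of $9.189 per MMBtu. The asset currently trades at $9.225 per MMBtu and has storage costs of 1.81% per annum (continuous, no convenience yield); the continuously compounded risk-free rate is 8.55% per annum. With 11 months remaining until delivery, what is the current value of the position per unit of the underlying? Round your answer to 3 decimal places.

Current fair forward for the remaining 11 months: F = S·e^((r + u)·T), (r + u) = 0.0855 + 0.0181 = 0.1036
F = 9.225 · e^(0.1036 × 11/12) = 9.225 × 1.099622 = 10.1440
Value of long forward = (F − K)·e^(−rT) = (10.1440 − 9.189) · e^(−0.0855·11/12)
= 0.9550 × 0.924618 = 0.883

$0.883 per MMBtu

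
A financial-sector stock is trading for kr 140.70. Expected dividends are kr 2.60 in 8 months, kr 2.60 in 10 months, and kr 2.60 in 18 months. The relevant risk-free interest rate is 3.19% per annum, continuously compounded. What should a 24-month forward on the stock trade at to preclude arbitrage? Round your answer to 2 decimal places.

PV(dividends) I = 2.60·e^(−0.0319·8/12) + 2.60·e^(−0.0319·10/12) + 2.60·e^(−0.0319·18/12)
I = 2.5453 + 2.5318 + 2.4785 = 7.5556
F = (S − I)·e^(rT) = (140.70 − 7.5556) · e^(0.0319·24/12)
= 133.1444 · e^0.063800 = 133.1444 × 1.065879 = kr 141.92

kr 141.92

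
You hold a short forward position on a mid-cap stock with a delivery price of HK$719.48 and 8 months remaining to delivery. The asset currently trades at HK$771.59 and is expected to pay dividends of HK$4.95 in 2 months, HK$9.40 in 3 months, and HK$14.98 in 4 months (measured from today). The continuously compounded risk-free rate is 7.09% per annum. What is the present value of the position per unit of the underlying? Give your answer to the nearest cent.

-HK$56.57

PV(remaining dividends) I = 4.95·e^(−0.0709·2/12) + 9.40·e^(−0.0709·3/12) + 14.98·e^(−0.0709·4/12) = 28.7568
Current forward F = (S − I)·e^(rT) = (771.59 − 28.7568)·e^(0.0709·8/12) = 742.8332 × 1.048402 = 778.7878
Value (long) = (F − K)·e^(−rT) = (778.7878 − 719.48) × 0.953833 = 56.5697
Short position value = −(long value) = -HK$56.57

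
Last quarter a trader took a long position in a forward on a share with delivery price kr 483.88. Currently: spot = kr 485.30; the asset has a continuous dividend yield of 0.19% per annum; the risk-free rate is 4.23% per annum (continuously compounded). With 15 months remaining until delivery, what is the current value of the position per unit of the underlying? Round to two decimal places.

Current fair forward for the remaining 15 months: F = S·e^((r − q)·T), (r − q) = 0.0423 − 0.0019 = 0.0404
F = 485.30 · e^(0.0404 × 15/12) = 485.30 × 1.051797 = 510.4371
Value of long forward = (F − K)·e^(−rT) = (510.4371 − 483.88) · e^(−0.0423·15/12)
= 26.5571 × 0.948499 = 25.19

kr 25.19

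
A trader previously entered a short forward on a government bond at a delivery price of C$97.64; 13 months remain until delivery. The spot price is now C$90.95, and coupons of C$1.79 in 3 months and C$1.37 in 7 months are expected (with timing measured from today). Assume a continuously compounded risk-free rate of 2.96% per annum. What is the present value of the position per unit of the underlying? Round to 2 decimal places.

PV(remaining coupons) I = 1.79·e^(−0.0296·3/12) + 1.37·e^(−0.0296·7/12) = 3.1234
Current forward F = (S − I)·e^(rT) = (90.95 − 3.1234)·e^(0.0296·13/12) = 87.8266 × 1.032586 = 90.6885
Value (long) = (F − K)·e^(−rT) = (90.6885 − 97.64) × 0.968442 = -6.7321
Short position value = −(long value) = C$6.73

C$6.73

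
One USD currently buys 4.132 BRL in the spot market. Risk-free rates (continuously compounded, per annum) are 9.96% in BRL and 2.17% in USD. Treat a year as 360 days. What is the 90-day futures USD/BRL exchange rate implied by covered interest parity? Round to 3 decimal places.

F = S·e^((r_BRL − r_USD)T) = 4.132 · e^((0.0996 − 0.0217) × 90/360)
= 4.132 · e^0.019475 = 4.132 × 1.019666
F = 4.213 BRL per USD

4.213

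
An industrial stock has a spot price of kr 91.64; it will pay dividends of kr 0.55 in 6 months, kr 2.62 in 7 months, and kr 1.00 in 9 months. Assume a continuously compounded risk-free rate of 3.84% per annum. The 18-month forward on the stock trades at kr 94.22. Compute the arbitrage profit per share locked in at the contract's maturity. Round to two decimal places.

kr 1.46 per share

PV(dividends) I = 0.55·e^(−0.0384·6/12) + 2.62·e^(−0.0384·7/12) + 1.00·e^(−0.0384·9/12) = 4.0731
Fair forward F* = (S − I)·e^(rT) = (91.64 − 4.0731)·e^0.057600 = 87.5669 × 1.059291 = 92.7588
Market kr 94.22 > fair 92.7588: forward overpriced → cash-and-carry (borrow at r, buy the stock and collect the dividends, short the forward).
Profit at T = |F_mkt − F*| = |94.22 − 92.7588| = kr 1.46 per share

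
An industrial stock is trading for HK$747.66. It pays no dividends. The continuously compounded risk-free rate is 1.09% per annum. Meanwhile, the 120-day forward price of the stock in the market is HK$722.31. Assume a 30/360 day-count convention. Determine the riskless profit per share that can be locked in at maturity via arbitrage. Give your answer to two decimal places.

Fair forward: F* = S·e^(carry·T), with carry = r = 0.0109
F* = 747.66 · e^(0.0109 × 120/360) = 747.66 · e^0.003633 = 747.66 × 1.003640 = HK$750.3815
Market HK$722.31 < fair HK$750.3815: forward underpriced → reverse cash-and-carry (short spot, go long the forward).
At maturity, profit = |F_mkt − F*| = |722.31 − 750.3815| = HK$28.07 per share

HK$28.07 per share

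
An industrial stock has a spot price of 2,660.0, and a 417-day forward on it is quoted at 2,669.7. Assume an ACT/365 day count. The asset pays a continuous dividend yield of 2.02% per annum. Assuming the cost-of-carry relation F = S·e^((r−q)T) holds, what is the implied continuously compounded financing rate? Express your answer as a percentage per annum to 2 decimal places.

2.34%

From F = S·e^((r−q)T): (r − q) = ln(F/S)/T
ln(2669.7/2660.0) = ln(1.003647) = 0.003640
(r − q) = 0.003640 / (417/365) = 0.003186
r = ln(F/S)/T + q = 0.003186 + 0.0202 = 0.023386
r = 2.34%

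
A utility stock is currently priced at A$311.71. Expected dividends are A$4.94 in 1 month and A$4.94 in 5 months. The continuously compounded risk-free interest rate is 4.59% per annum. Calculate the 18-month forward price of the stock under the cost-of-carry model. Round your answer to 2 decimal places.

A$323.46

PV(dividends) I = 4.94·e^(−0.0459·1/12) + 4.94·e^(−0.0459·5/12)
I = 4.9211 + 4.8464 = 9.7675
F = (S − I)·e^(rT) = (311.71 − 9.7675) · e^(0.0459·18/12)
= 301.9425 · e^0.068850 = 301.9425 × 1.071276 = A$323.46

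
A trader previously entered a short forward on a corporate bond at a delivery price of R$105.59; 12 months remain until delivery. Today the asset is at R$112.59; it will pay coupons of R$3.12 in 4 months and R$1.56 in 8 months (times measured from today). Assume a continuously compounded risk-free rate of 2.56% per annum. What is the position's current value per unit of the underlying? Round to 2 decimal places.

PV(remaining coupons) I = 3.12·e^(−0.0256·4/12) + 1.56·e^(−0.0256·8/12) = 4.6271
Current forward F = (S − I)·e^(rT) = (112.59 − 4.6271)·e^(0.0256·12/12) = 107.9629 × 1.025930 = 110.7624
Value (long) = (F − K)·e^(−rT) = (110.7624 − 105.59) × 0.974725 = 5.0417
Short position value = −(long value) = -R$5.04

-R$5.04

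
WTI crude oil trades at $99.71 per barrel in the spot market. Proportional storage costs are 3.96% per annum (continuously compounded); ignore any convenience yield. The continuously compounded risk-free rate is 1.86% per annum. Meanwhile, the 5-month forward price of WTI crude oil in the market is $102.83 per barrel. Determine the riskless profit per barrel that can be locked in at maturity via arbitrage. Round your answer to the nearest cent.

Fair forward: F* = S·e^(carry·T), with carry = (r + u) = 0.0186 + 0.0396 = 0.0582
F* = 99.71 · e^(0.0582 × 5/12) = 99.71 · e^0.024250 = 99.71 × 1.024546 = $102.1575
Market $102.83 > fair $102.1575: forward overpriced → cash-and-carry (buy spot, short the forward).
At maturity, profit = |F_mkt − F*| = |102.83 − 102.1575| = $0.67 per barrel

$0.67 per barrel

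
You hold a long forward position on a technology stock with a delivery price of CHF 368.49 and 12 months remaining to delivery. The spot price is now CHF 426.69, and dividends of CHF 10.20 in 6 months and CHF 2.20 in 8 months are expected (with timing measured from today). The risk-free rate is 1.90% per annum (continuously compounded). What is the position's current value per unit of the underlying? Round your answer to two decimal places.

PV(remaining dividends) I = 10.20·e^(−0.0190·6/12) + 2.20·e^(−0.0190·8/12) = 12.2759
Current forward F = (S − I)·e^(rT) = (426.69 − 12.2759)·e^(0.0190·12/12) = 414.4141 × 1.019182 = 422.3634
Value (long) = (F − K)·e^(−rT) = (422.3634 − 368.49) × 0.981179 = 52.8594
Value = CHF 52.86

CHF 52.86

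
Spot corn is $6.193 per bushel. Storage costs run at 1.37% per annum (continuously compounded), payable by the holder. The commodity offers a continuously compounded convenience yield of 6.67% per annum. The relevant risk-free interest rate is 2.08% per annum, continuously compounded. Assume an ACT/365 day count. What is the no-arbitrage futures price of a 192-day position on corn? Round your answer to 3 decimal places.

Net carry = r + u − y = 0.0208 + 0.0137 − 0.0667 = -0.0322
F = S·e^((r+u−y)T) = 6.193 · e^(-0.0322 × 192/365) = 6.193 · e^-0.016938
= 6.193 × 0.983205 = $6.089 per bushel

$6.089 per bushel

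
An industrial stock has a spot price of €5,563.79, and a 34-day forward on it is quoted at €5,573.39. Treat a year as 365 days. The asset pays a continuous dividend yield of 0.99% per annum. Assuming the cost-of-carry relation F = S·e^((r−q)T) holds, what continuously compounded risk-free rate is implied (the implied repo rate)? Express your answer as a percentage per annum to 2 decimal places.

From F = S·e^((r−q)T): (r − q) = ln(F/S)/T
ln(5573.39/5563.79) = ln(1.001725) = 0.001724
(r − q) = 0.001724 / (34/365) = 0.018508
r = ln(F/S)/T + q = 0.018508 + 0.0099 = 0.028408
r = 2.84%

2.84%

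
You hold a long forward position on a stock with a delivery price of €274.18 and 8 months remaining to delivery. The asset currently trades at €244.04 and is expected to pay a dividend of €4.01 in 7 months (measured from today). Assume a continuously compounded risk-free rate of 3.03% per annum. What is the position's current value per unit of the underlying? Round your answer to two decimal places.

-€28.60

PV(remaining dividends) I = 4.01·e^(−0.0303·7/12) = 3.9397
Current forward F = (S − I)·e^(rT) = (244.04 − 3.9397)·e^(0.0303·8/12) = 240.1003 × 1.020405 = 244.9995
Value (long) = (F − K)·e^(−rT) = (244.9995 − 274.18) × 0.980003 = -28.5970
Value = -€28.60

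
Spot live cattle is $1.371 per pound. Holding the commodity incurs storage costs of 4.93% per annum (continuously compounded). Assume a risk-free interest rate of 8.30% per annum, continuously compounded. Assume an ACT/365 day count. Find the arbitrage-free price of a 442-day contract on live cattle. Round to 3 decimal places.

Net carry = r + u − y = 0.0830 + 0.0493 − 0.0000 = 0.1323
F = S·e^((r+u−y)T) = 1.371 · e^(0.1323 × 442/365) = 1.371 · e^0.160210
= 1.371 × 1.173757 = $1.609 per pound

$1.609 per pound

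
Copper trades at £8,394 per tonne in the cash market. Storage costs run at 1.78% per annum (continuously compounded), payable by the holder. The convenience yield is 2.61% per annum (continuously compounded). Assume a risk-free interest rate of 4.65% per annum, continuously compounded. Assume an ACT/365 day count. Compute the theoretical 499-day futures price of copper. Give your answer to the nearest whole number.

£8,844 per tonne

Net carry = r + u − y = 0.0465 + 0.0178 − 0.0261 = 0.0382
F = S·e^((r+u−y)T) = 8394 · e^(0.0382 × 499/365) = 8394 · e^0.052224
= 8394 × 1.053612 = £8,844 per tonne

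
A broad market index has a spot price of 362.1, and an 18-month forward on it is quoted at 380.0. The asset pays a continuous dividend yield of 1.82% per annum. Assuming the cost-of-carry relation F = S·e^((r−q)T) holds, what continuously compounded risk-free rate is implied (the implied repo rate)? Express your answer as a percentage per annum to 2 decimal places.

5.04%

From F = S·e^((r−q)T): (r − q) = ln(F/S)/T
ln(380.0/362.1) = ln(1.049434) = 0.048251
(r − q) = 0.048251 / (18/12) = 0.032167
r = ln(F/S)/T + q = 0.032167 + 0.0182 = 0.050367
r = 5.04%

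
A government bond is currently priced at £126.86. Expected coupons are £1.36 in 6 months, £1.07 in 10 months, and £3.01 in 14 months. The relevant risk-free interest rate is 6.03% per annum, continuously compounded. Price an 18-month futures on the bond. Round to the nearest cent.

PV(coupons) I = 1.36·e^(−0.0603·6/12) + 1.07·e^(−0.0603·10/12) + 3.01·e^(−0.0603·14/12)
I = 1.3196 + 1.0176 + 2.8055 = 5.1427
F = (S − I)·e^(rT) = (126.86 − 5.1427) · e^(0.0603·18/12)
= 121.7173 · e^0.090450 = 121.7173 × 1.094667 = £133.24

£133.24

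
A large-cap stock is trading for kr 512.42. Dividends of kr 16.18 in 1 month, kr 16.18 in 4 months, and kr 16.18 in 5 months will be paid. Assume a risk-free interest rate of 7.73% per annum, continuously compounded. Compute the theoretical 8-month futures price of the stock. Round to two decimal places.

kr 489.49

PV(dividends) I = 16.18·e^(−0.0773·1/12) + 16.18·e^(−0.0773·4/12) + 16.18·e^(−0.0773·5/12)
I = 16.0761 + 15.7684 + 15.6672 = 47.5117
F = (S − I)·e^(rT) = (512.42 − 47.5117) · e^(0.0773·8/12)
= 464.9083 · e^0.051533 = 464.9083 × 1.052884 = kr 489.49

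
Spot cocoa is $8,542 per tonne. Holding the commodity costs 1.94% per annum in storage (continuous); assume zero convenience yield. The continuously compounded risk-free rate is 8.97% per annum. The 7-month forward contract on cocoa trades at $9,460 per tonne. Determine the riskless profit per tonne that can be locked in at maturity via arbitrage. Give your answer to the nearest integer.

Fair forward: F* = S·e^(carry·T), with carry = (r + u) = 0.0897 + 0.0194 = 0.1091
F* = 8542 · e^(0.1091 × 7/12) = 8542 · e^0.063642 = 8542 × 1.065711 = $9103.3034
Market $9460 > fair $9103.3034: forward overpriced → cash-and-carry (buy spot, short the forward).
At maturity, profit = |F_mkt − F*| = |9460 − 9103.3034| = $357 per tonne

$357 per tonne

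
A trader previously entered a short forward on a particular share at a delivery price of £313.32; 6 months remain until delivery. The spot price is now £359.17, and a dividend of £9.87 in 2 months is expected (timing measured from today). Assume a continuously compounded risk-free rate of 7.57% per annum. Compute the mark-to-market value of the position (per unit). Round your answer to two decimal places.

-£47.74

PV(remaining dividends) I = 9.87·e^(−0.0757·2/12) = 9.7463
Current forward F = (S − I)·e^(rT) = (359.17 − 9.7463)·e^(0.0757·6/12) = 349.4237 × 1.038575 = 362.9027
Value (long) = (F − K)·e^(−rT) = (362.9027 − 313.32) × 0.962857 = 47.7410
Short position value = −(long value) = -£47.74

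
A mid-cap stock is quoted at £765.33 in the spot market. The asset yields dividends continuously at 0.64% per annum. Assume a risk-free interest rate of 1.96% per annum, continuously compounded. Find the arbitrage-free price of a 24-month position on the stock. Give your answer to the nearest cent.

£785.80

F = S·e^((r − q)T) = 765.33 · e^((0.0196 − 0.0064) × 24/12)
= 765.33 · e^0.026400 = 765.33 × 1.026752
F = £785.80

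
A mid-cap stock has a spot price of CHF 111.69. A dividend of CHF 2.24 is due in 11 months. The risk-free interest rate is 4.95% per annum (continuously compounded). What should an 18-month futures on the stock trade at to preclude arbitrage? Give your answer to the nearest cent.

PV(dividends) I = 2.24·e^(−0.0495·11/12)
I = 2.1406
F = (S − I)·e^(rT) = (111.69 − 2.1406) · e^(0.0495·18/12)
= 109.5494 · e^0.074250 = 109.5494 × 1.077076 = CHF 117.99

CHF 117.99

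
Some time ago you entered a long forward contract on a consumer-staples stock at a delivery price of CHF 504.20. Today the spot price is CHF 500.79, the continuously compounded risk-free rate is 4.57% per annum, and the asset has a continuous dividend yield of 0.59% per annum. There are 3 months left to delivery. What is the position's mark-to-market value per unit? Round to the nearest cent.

CHF 1.58

Current fair forward for the remaining 3 months: F = S·e^((r − q)·T), (r − q) = 0.0457 − 0.0059 = 0.0398
F = 500.79 · e^(0.0398 × 3/12) = 500.79 × 1.010000 = 505.7979
Value of long forward = (F − K)·e^(−rT) = (505.7979 − 504.20) · e^(−0.0457·3/12)
= 1.5979 × 0.988640 = 1.58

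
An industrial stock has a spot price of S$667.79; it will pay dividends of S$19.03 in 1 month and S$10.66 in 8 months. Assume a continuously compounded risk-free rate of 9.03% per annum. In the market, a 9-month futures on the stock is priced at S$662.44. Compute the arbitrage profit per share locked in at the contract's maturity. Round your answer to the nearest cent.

S$21.19 per share

PV(dividends) I = 19.03·e^(−0.0903·1/12) + 10.66·e^(−0.0903·8/12) = 28.9245
Fair futures F* = (S − I)·e^(rT) = (667.79 − 28.9245)·e^0.067725 = 638.8655 × 1.070071 = 683.6314
Market S$662.44 < fair 683.6314: forward underpriced → reverse cash-and-carry (short the stock, invest proceeds at r, pay the dividends, go long the forward).
Profit at T = |F_mkt − F*| = |662.44 − 683.6314| = S$21.19 per share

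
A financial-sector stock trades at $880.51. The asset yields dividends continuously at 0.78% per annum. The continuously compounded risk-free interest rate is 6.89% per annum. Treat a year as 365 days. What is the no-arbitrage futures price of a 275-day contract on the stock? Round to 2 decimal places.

F = S·e^((r − q)T) = 880.51 · e^((0.0689 − 0.0078) × 275/365)
= 880.51 · e^0.046034 = 880.51 × 1.047110
F = $921.99

$921.99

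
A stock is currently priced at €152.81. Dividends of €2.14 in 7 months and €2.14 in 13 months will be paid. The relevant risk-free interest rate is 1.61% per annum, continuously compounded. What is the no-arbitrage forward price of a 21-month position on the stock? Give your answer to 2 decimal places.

€152.83

PV(dividends) I = 2.14·e^(−0.0161·7/12) + 2.14·e^(−0.0161·13/12)
I = 2.1200 + 2.1030 = 4.2230
F = (S − I)·e^(rT) = (152.81 − 4.2230) · e^(0.0161·21/12)
= 148.5870 · e^0.028175 = 148.5870 × 1.028576 = €152.83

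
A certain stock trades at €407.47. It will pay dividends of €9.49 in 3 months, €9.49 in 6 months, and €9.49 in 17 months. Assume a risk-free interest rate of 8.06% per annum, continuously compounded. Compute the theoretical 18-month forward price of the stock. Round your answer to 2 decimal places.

€429.50

PV(dividends) I = 9.49·e^(−0.0806·3/12) + 9.49·e^(−0.0806·6/12) + 9.49·e^(−0.0806·17/12)
I = 9.3007 + 9.1152 + 8.4660 = 26.8819
F = (S − I)·e^(rT) = (407.47 − 26.8819) · e^(0.0806·18/12)
= 380.5881 · e^0.120900 = 380.5881 × 1.128512 = €429.50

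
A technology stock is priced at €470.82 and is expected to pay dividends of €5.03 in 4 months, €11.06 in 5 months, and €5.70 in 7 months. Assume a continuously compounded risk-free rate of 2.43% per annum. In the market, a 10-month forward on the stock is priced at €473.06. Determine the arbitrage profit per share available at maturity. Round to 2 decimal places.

PV(dividends) I = 5.03·e^(−0.0243·4/12) + 11.06·e^(−0.0243·5/12) + 5.70·e^(−0.0243·7/12) = 21.5578
Fair forward F* = (S − I)·e^(rT) = (470.82 − 21.5578)·e^0.020250 = 449.2622 × 1.020456 = 458.4523
Market €473.06 > fair 458.4523: forward overpriced → cash-and-carry (borrow at r, buy the stock and collect the dividends, short the forward).
Profit at T = |F_mkt − F*| = |473.06 − 458.4523| = €14.61 per share

€14.61 per share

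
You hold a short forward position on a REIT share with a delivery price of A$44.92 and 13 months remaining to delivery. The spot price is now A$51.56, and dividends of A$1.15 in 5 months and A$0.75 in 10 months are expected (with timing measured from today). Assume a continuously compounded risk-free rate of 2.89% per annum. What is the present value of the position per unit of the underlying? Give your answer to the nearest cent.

PV(remaining dividends) I = 1.15·e^(−0.0289·5/12) + 0.75·e^(−0.0289·10/12) = 1.8684
Current forward F = (S − I)·e^(rT) = (51.56 − 1.8684)·e^(0.0289·13/12) = 49.6916 × 1.031804 = 51.2720
Value (long) = (F − K)·e^(−rT) = (51.2720 − 44.92) × 0.969177 = 6.1562
Short position value = −(long value) = -A$6.16

-A$6.16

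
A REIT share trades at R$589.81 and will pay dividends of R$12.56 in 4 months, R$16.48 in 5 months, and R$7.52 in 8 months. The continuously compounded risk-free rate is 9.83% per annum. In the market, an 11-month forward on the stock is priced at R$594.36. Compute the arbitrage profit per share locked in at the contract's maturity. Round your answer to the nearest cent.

R$12.75 per share

PV(dividends) I = 12.56·e^(−0.0983·4/12) + 16.48·e^(−0.0983·5/12) + 7.52·e^(−0.0983·8/12) = 35.0168
Fair forward F* = (S − I)·e^(rT) = (589.81 − 35.0168)·e^0.090108 = 554.7932 × 1.094292 = 607.1058
Market R$594.36 < fair 607.1058: forward underpriced → reverse cash-and-carry (short the stock, invest proceeds at r, pay the dividends, go long the forward).
Profit at T = |F_mkt − F*| = |594.36 − 607.1058| = R$12.75 per share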